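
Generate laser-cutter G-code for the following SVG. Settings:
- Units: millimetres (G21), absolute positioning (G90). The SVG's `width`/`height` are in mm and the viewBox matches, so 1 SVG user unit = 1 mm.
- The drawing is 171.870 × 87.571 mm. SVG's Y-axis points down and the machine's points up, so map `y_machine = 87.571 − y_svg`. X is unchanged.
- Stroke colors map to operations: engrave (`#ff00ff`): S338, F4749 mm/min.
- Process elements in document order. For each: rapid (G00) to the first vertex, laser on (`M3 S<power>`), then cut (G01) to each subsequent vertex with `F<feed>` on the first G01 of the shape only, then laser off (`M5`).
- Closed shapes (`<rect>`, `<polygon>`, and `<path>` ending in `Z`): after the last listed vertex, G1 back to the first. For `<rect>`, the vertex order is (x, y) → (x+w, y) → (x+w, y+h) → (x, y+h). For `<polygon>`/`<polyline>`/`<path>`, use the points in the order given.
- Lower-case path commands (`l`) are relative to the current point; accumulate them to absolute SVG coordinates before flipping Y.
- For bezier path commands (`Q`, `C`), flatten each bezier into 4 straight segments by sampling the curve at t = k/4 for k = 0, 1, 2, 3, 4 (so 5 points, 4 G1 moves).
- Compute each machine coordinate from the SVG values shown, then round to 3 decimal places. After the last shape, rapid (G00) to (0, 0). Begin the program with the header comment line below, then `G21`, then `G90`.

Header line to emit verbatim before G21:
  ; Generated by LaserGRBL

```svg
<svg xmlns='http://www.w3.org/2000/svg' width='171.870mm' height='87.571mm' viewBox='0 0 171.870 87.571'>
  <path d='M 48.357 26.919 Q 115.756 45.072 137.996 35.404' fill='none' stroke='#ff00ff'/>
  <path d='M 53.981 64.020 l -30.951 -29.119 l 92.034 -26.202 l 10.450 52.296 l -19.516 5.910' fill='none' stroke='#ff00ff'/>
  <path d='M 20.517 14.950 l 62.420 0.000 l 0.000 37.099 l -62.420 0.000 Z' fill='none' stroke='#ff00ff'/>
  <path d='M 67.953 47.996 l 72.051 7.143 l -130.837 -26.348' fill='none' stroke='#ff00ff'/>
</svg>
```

viewBox `0 0 171.870 87.571` with mm width/height → 1 unit = 1 mm. Flip: y_m = 87.571 − y_svg.

**Shape 1** — `<path>` quadratic bezier, stroke `#ff00ff` → engrave (S338, F4749). Control points (SVG): P0=(48.357,26.919), P1=(115.756,45.072), P2=(137.996,35.404); sampled at t=k/4. Machine vertices: (48.357,60.652) → (79.234,53.314) → (104.466,49.454) → (124.054,49.072) → (137.996,52.167). Open path.

**Shape 2** — `<path>` open polyline, stroke `#ff00ff` → engrave (S338, F4749). Machine vertices: (53.981,23.551) → (23.030,52.670) → (115.064,78.872) → (125.514,26.576) → (105.998,20.666). Open path.

**Shape 3** — `<path>` rectangle, stroke `#ff00ff` → engrave (S338, F4749). Machine vertices: (20.517,72.621) → (82.937,72.621) → (82.937,35.522) → (20.517,35.522) → (20.517,72.621). Closed: final G1 returns to the first vertex.

**Shape 4** — `<path>` open polyline, stroke `#ff00ff` → engrave (S338, F4749). Machine vertices: (67.953,39.575) → (140.004,32.432) → (9.167,58.780). Open path.

; Generated by LaserGRBL
G21
G90
G00 X48.357 Y60.652
M3 S338
G01 X79.234 Y53.314 F4749
G01 X104.466 Y49.454
G01 X124.054 Y49.072
G01 X137.996 Y52.167
M5
G00 X53.981 Y23.551
M3 S338
G01 X23.030 Y52.670 F4749
G01 X115.064 Y78.872
G01 X125.514 Y26.576
G01 X105.998 Y20.666
M5
G00 X20.517 Y72.621
M3 S338
G01 X82.937 Y72.621 F4749
G01 X82.937 Y35.522
G01 X20.517 Y35.522
G01 X20.517 Y72.621
M5
G00 X67.953 Y39.575
M3 S338
G01 X140.004 Y32.432 F4749
G01 X9.167 Y58.780
M5
G00 X0.000 Y0.000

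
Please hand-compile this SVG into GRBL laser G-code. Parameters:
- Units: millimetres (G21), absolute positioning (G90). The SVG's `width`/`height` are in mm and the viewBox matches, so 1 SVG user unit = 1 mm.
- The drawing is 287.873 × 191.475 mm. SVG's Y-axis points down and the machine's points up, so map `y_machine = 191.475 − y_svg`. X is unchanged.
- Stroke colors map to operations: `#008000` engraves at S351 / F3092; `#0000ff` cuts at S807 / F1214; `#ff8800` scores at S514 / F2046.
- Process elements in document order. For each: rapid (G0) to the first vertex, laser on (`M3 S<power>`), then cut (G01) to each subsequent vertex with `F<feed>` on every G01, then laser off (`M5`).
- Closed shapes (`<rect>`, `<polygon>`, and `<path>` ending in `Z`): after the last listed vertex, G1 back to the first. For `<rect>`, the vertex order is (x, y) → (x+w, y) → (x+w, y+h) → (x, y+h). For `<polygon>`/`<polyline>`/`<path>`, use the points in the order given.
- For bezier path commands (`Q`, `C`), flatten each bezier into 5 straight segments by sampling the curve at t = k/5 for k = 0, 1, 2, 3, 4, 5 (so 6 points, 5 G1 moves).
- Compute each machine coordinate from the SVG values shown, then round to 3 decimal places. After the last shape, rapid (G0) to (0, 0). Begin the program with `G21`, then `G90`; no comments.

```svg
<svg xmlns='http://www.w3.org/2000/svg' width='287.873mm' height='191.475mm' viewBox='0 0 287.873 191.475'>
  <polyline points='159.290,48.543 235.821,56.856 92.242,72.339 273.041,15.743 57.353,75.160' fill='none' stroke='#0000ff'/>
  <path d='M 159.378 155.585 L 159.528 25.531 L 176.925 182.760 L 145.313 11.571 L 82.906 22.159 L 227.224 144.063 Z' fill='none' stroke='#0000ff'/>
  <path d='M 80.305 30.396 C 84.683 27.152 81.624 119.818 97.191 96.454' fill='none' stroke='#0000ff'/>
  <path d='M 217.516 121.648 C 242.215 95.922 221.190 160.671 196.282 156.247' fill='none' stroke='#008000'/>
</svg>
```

G21
G90
G0 X159.290 Y142.932
M3 S807
G01 X235.821 Y134.619 F1214
G01 X92.242 Y119.136 F1214
G01 X273.041 Y175.732 F1214
G01 X57.353 Y116.315 F1214
M5
G0 X159.378 Y35.890
M3 S807
G01 X159.528 Y165.944 F1214
G01 X176.925 Y8.715 F1214
G01 X145.313 Y179.904 F1214
G01 X82.906 Y169.316 F1214
G01 X227.224 Y47.412 F1214
G01 X159.378 Y35.890 F1214
M5
G0 X80.305 Y161.079
M3 S807
G01 X82.248 Y153.212 F1214
G01 X83.657 Y132.499 F1214
G01 X85.783 Y109.114 F1214
G01 X89.877 Y93.231 F1214
G01 X97.191 Y95.021 F1214
M5
G0 X217.516 Y69.827
M3 S351
G01 X227.183 Y75.683 F3092
G01 X227.885 Y67.488 F3092
G01 X221.630 Y52.905 F3092
G01 X210.426 Y39.597 F3092
G01 X196.282 Y35.228 F3092
M5
G0 X0.000 Y0.000

Since the viewBox matches the mm dimensions, user units are millimetres directly. The only transform is the Y-flip y_m = 191.475 − y_svg.

Shape 1 is a open polyline drawn with `<polyline>`. Its stroke #0000ff means cut at S807, F1214. After flipping Y the toolpath is (159.290,142.932) → (235.821,134.619) → (92.242,119.136) → (273.041,175.732) → (57.353,116.315).

Shape 2 is a closed polygon drawn with `<path>`. Its stroke #0000ff means cut at S807, F1214. After flipping Y the toolpath is (159.378,35.890) → (159.528,165.944) → (176.925,8.715) → (145.313,179.904) → (82.906,169.316) → (227.224,47.412) → (159.378,35.890), returning to the start.

Shape 3 is a cubic bezier drawn with `<path>`. Its stroke #0000ff means cut at S807, F1214. After flipping Y the toolpath is (80.305,161.079) → (82.248,153.212) → (83.657,132.499) → (85.783,109.114) → (89.877,93.231) → (97.191,95.021).

Shape 4 is a cubic bezier drawn with `<path>`. Its stroke #008000 means engrave at S351, F3092. After flipping Y the toolpath is (217.516,69.827) → (227.183,75.683) → (227.885,67.488) → (221.630,52.905) → (210.426,39.597) → (196.282,35.228).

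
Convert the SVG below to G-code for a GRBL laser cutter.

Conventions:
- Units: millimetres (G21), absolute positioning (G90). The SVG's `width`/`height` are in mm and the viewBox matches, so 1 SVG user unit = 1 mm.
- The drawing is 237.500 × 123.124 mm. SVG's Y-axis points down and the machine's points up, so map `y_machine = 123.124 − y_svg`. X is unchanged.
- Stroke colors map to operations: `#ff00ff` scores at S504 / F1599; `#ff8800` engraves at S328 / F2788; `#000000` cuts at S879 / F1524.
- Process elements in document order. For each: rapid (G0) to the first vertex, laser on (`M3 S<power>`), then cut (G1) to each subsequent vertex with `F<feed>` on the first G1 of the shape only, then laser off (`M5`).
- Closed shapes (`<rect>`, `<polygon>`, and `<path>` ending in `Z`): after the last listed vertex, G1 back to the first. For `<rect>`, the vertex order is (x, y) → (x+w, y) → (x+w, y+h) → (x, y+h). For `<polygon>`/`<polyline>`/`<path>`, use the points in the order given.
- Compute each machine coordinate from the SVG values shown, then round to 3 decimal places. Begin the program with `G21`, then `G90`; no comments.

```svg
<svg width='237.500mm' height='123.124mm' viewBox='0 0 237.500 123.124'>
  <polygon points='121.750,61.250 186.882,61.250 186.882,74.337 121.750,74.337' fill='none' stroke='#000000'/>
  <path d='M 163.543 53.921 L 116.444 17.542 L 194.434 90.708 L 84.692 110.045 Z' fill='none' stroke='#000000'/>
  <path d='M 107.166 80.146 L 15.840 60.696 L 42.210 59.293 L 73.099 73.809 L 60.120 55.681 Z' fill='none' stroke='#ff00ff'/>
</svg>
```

viewBox `0 0 237.500 123.124` with mm width/height → 1 unit = 1 mm. Flip: y_m = 123.124 − y_svg.

**Shape 1** — `<polygon>` rectangle, stroke `#000000` → cut (S879, F1524). Machine vertices: (121.750,61.874) → (186.882,61.874) → (186.882,48.787) → (121.750,48.787) → (121.750,61.874). Closed: final G1 returns to the first vertex.

**Shape 2** — `<path>` closed polygon, stroke `#000000` → cut (S879, F1524). Machine vertices: (163.543,69.203) → (116.444,105.582) → (194.434,32.416) → (84.692,13.079) → (163.543,69.203). Closed: final G1 returns to the first vertex.

**Shape 3** — `<path>` closed polygon, stroke `#ff00ff` → score (S504, F1599). Machine vertices: (107.166,42.978) → (15.840,62.428) → (42.210,63.831) → (73.099,49.315) → (60.120,67.443) → (107.166,42.978). Closed: final G1 returns to the first vertex.

G21
G90
G0 X121.750 Y61.874
M3 S879
G1 X186.882 Y61.874 F1524
G1 X186.882 Y48.787
G1 X121.750 Y48.787
G1 X121.750 Y61.874
M5
G0 X163.543 Y69.203
M3 S879
G1 X116.444 Y105.582 F1524
G1 X194.434 Y32.416
G1 X84.692 Y13.079
G1 X163.543 Y69.203
M5
G0 X107.166 Y42.978
M3 S504
G1 X15.840 Y62.428 F1599
G1 X42.210 Y63.831
G1 X73.099 Y49.315
G1 X60.120 Y67.443
G1 X107.166 Y42.978
M5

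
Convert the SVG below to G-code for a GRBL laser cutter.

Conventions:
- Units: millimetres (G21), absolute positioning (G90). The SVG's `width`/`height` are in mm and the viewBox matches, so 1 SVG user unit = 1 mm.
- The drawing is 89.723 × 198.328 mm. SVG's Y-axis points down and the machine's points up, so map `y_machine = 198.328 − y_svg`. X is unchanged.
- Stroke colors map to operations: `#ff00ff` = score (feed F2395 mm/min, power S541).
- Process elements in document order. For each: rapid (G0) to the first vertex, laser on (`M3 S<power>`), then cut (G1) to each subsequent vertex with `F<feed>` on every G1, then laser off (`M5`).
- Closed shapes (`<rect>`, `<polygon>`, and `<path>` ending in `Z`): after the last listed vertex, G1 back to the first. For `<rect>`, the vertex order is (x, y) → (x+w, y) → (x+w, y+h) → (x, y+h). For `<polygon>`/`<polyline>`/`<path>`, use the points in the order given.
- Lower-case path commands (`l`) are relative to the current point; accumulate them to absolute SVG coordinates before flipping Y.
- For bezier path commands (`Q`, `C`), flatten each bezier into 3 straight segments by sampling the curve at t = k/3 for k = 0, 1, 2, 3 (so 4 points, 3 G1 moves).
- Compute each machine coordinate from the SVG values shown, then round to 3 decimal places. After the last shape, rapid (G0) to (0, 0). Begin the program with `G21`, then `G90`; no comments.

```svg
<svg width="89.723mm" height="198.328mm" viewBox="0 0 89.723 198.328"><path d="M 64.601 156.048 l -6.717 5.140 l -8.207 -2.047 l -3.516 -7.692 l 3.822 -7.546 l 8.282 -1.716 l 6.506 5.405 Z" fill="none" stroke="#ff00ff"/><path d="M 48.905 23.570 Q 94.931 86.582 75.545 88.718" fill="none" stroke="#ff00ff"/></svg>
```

Since the viewBox matches the mm dimensions, user units are millimetres directly. The only transform is the Y-flip y_m = 198.328 − y_svg.

Shape 1 is a regular polygon drawn with `<path>`. Its stroke #ff00ff means score at S541, F2395. After flipping Y the toolpath is (64.601,42.280) → (57.884,37.140) → (49.677,39.187) → (46.161,46.879) → (49.983,54.425) → (58.265,56.141) → (64.771,50.736) → (64.601,42.280), returning to the start.

Shape 2 is a quadratic bezier drawn with `<path>`. Its stroke #ff00ff means score at S541, F2395. After flipping Y the toolpath is (48.905,174.758) → (72.321,139.514) → (81.201,117.798) → (75.545,109.610).

G21
G90
G0 X64.601 Y42.280
M3 S541
G1 X57.884 Y37.140 F2395
G1 X49.677 Y39.187 F2395
G1 X46.161 Y46.879 F2395
G1 X49.983 Y54.425 F2395
G1 X58.265 Y56.141 F2395
G1 X64.771 Y50.736 F2395
G1 X64.601 Y42.280 F2395
M5
G0 X48.905 Y174.758
M3 S541
G1 X72.321 Y139.514 F2395
G1 X81.201 Y117.798 F2395
G1 X75.545 Y109.610 F2395
M5
G0 X0.000 Y0.000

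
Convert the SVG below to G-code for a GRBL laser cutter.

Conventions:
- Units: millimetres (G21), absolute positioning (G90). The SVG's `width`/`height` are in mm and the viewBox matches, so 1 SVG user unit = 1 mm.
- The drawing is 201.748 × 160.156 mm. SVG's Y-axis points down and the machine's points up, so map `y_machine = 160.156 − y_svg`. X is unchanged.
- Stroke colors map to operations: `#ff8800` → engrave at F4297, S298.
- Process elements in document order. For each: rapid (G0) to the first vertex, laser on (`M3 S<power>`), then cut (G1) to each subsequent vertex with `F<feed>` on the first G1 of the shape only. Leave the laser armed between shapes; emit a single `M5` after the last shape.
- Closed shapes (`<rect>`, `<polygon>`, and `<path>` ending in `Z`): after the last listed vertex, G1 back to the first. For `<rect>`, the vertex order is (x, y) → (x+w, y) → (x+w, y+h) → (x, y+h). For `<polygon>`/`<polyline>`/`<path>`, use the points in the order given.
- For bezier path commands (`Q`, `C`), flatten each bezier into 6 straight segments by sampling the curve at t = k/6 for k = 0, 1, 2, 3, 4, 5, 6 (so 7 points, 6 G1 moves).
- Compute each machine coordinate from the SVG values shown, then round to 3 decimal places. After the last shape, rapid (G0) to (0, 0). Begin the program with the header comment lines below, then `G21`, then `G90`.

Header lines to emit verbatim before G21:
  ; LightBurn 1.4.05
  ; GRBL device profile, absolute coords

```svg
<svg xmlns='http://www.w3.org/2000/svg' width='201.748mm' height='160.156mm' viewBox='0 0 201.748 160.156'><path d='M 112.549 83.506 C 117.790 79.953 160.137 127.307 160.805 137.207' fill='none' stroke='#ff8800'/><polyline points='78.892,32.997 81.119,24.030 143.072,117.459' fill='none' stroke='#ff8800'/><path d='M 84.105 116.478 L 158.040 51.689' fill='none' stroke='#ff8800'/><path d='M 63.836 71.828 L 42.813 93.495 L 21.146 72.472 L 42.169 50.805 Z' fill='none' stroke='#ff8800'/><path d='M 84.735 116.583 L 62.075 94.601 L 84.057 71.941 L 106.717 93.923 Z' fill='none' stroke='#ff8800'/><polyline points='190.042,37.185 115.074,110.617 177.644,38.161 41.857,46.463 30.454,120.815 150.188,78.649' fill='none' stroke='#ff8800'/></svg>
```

viewBox `0 0 201.748 160.156` with mm width/height → 1 unit = 1 mm. Flip: y_m = 160.156 − y_svg.

**Shape 1** — `<path>` cubic bezier, stroke `#ff8800` → engrave (S298, F4297). Control points (SVG): P0=(112.549,83.506), P1=(117.790,79.953), P2=(160.137,127.307), P3=(160.805,137.207); sampled at t=k/6. Machine vertices: (112.549,76.650) → (117.897,74.593) → (127.241,66.507) → (138.392,54.844) → (149.162,42.061) → (157.362,30.611) → (160.805,22.949). Open path.

**Shape 2** — `<polyline>` open polyline, stroke `#ff8800` → engrave (S298, F4297). Machine vertices: (78.892,127.159) → (81.119,136.126) → (143.072,42.697). Open path.

**Shape 3** — `<path>` line segment, stroke `#ff8800` → engrave (S298, F4297). Machine vertices: (84.105,43.678) → (158.040,108.467). Open path.

**Shape 4** — `<path>` regular polygon, stroke `#ff8800` → engrave (S298, F4297). Machine vertices: (63.836,88.328) → (42.813,66.661) → (21.146,87.684) → (42.169,109.351) → (63.836,88.328). Closed: final G1 returns to the first vertex.

**Shape 5** — `<path>` regular polygon, stroke `#ff8800` → engrave (S298, F4297). Machine vertices: (84.735,43.573) → (62.075,65.555) → (84.057,88.215) → (106.717,66.233) → (84.735,43.573). Closed: final G1 returns to the first vertex.

**Shape 6** — `<polyline>` open polyline, stroke `#ff8800` → engrave (S298, F4297). Machine vertices: (190.042,122.971) → (115.074,49.539) → (177.644,121.995) → (41.857,113.693) → (30.454,39.341) → (150.188,81.507). Open path.

; LightBurn 1.4.05
; GRBL device profile, absolute coords
G21
G90
G0 X112.549 Y76.650
M3 S298
G1 X117.897 Y74.593 F4297
G1 X127.241 Y66.507
G1 X138.392 Y54.844
G1 X149.162 Y42.061
G1 X157.362 Y30.611
G1 X160.805 Y22.949
G0 X78.892 Y127.159
M3 S298
G1 X81.119 Y136.126 F4297
G1 X143.072 Y42.697
G0 X84.105 Y43.678
M3 S298
G1 X158.040 Y108.467 F4297
G0 X63.836 Y88.328
M3 S298
G1 X42.813 Y66.661 F4297
G1 X21.146 Y87.684
G1 X42.169 Y109.351
G1 X63.836 Y88.328
G0 X84.735 Y43.573
M3 S298
G1 X62.075 Y65.555 F4297
G1 X84.057 Y88.215
G1 X106.717 Y66.233
G1 X84.735 Y43.573
G0 X190.042 Y122.971
M3 S298
G1 X115.074 Y49.539 F4297
G1 X177.644 Y121.995
G1 X41.857 Y113.693
G1 X30.454 Y39.341
G1 X150.188 Y81.507
M5
G0 X0.000 Y0.000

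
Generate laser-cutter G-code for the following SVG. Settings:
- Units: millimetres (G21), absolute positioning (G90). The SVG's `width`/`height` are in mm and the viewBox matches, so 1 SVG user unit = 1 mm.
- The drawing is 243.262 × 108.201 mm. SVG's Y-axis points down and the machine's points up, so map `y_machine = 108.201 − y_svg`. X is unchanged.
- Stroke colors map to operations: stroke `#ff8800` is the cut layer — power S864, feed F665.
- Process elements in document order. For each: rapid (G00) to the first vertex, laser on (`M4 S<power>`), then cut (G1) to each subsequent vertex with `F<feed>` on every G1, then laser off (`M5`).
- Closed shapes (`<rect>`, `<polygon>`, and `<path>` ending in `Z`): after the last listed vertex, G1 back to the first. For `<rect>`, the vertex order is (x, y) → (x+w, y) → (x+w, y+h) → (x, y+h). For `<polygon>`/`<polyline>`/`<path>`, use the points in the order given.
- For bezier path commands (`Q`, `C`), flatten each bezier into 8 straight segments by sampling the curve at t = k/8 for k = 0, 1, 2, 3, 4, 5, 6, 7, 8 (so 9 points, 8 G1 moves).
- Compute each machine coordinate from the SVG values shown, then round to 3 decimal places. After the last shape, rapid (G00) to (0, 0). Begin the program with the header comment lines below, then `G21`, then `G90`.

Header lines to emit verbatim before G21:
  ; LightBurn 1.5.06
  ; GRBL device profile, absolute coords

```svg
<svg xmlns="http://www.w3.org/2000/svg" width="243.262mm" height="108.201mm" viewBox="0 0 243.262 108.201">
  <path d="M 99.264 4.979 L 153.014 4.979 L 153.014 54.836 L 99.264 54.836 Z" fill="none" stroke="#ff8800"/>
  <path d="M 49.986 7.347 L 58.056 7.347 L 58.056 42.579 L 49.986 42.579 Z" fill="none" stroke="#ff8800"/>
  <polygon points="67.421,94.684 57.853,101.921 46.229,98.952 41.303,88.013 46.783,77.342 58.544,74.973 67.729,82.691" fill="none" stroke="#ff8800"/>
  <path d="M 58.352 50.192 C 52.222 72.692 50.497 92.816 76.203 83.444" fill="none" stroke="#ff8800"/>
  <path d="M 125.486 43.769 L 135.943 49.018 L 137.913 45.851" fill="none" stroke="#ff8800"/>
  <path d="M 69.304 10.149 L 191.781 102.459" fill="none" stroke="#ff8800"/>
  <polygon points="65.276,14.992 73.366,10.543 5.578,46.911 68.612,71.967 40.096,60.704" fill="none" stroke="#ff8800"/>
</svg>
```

Since the viewBox matches the mm dimensions, user units are millimetres directly. The only transform is the Y-flip y_m = 108.201 − y_svg.

Shape 1 is a rectangle drawn with `<path>`. Its stroke #ff8800 means cut at S864, F665. After flipping Y the toolpath is (99.264,103.222) → (153.014,103.222) → (153.014,53.365) → (99.264,53.365) → (99.264,103.222), returning to the start.

Shape 2 is a rectangle drawn with `<path>`. Its stroke #ff8800 means cut at S864, F665. After flipping Y the toolpath is (49.986,100.854) → (58.056,100.854) → (58.056,65.622) → (49.986,65.622) → (49.986,100.854), returning to the start.

Shape 3 is a regular polygon drawn with `<polygon>`. Its stroke #ff8800 means cut at S864, F665. After flipping Y the toolpath is (67.421,13.517) → (57.853,6.280) → (46.229,9.249) → (41.303,20.188) → (46.783,30.859) → (58.544,33.228) → (67.729,25.510) → (67.421,13.517), returning to the start.

Shape 4 is a cubic bezier drawn with `<path>`. Its stroke #ff8800 means cut at S864, F665. After flipping Y the toolpath is (58.352,58.009) → (56.305,49.736) → (54.940,42.003) → (54.528,35.129) → (55.339,29.431) → (57.642,25.227) → (61.707,22.835) → (67.804,22.572) → (76.203,24.757).

Shape 5 is a open polyline drawn with `<path>`. Its stroke #ff8800 means cut at S864, F665. After flipping Y the toolpath is (125.486,64.432) → (135.943,59.183) → (137.913,62.350).

Shape 6 is a line segment drawn with `<path>`. Its stroke #ff8800 means cut at S864, F665. After flipping Y the toolpath is (69.304,98.052) → (191.781,5.742).

Shape 7 is a closed polygon drawn with `<polygon>`. Its stroke #ff8800 means cut at S864, F665. After flipping Y the toolpath is (65.276,93.209) → (73.366,97.658) → (5.578,61.290) → (68.612,36.234) → (40.096,47.497) → (65.276,93.209), returning to the start.

; LightBurn 1.5.06
; GRBL device profile, absolute coords
G21
G90
G00 X99.264 Y103.222
M4 S864
G1 X153.014 Y103.222 F665
G1 X153.014 Y53.365 F665
G1 X99.264 Y53.365 F665
G1 X99.264 Y103.222 F665
M5
G00 X49.986 Y100.854
M4 S864
G1 X58.056 Y100.854 F665
G1 X58.056 Y65.622 F665
G1 X49.986 Y65.622 F665
G1 X49.986 Y100.854 F665
M5
G00 X67.421 Y13.517
M4 S864
G1 X57.853 Y6.280 F665
G1 X46.229 Y9.249 F665
G1 X41.303 Y20.188 F665
G1 X46.783 Y30.859 F665
G1 X58.544 Y33.228 F665
G1 X67.729 Y25.510 F665
G1 X67.421 Y13.517 F665
M5
G00 X58.352 Y58.009
M4 S864
G1 X56.305 Y49.736 F665
G1 X54.940 Y42.003 F665
G1 X54.528 Y35.129 F665
G1 X55.339 Y29.431 F665
G1 X57.642 Y25.227 F665
G1 X61.707 Y22.835 F665
G1 X67.804 Y22.572 F665
G1 X76.203 Y24.757 F665
M5
G00 X125.486 Y64.432
M4 S864
G1 X135.943 Y59.183 F665
G1 X137.913 Y62.350 F665
M5
G00 X69.304 Y98.052
M4 S864
G1 X191.781 Y5.742 F665
M5
G00 X65.276 Y93.209
M4 S864
G1 X73.366 Y97.658 F665
G1 X5.578 Y61.290 F665
G1 X68.612 Y36.234 F665
G1 X40.096 Y47.497 F665
G1 X65.276 Y93.209 F665
M5
G00 X0.000 Y0.000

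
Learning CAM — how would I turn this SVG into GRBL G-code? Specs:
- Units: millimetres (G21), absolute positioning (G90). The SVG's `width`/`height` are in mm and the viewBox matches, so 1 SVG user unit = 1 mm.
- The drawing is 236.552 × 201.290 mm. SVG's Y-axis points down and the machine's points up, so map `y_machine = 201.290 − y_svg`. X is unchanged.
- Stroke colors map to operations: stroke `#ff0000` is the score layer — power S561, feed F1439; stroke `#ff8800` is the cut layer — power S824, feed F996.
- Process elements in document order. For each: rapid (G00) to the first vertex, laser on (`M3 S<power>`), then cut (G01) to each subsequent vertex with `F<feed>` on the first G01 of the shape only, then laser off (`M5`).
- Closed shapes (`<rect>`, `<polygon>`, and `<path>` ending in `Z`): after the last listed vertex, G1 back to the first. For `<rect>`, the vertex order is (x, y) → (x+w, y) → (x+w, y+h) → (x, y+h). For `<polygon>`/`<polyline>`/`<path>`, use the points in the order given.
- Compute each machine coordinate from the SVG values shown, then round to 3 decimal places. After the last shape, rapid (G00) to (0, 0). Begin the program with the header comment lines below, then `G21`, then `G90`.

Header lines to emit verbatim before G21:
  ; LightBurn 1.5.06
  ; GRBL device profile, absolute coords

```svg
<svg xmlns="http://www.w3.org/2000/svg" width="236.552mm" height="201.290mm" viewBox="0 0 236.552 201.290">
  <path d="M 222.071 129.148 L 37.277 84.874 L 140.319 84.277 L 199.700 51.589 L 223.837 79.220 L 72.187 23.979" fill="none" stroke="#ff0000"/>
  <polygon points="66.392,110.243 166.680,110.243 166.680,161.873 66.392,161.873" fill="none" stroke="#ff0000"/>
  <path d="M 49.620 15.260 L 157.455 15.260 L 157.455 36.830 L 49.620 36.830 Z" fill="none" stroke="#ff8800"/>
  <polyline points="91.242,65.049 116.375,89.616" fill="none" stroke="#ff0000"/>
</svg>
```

; LightBurn 1.5.06
; GRBL device profile, absolute coords
G21
G90
G00 X222.071 Y72.142
M3 S561
G01 X37.277 Y116.416 F1439
G01 X140.319 Y117.013
G01 X199.700 Y149.701
G01 X223.837 Y122.070
G01 X72.187 Y177.311
M5
G00 X66.392 Y91.047
M3 S561
G01 X166.680 Y91.047 F1439
G01 X166.680 Y39.417
G01 X66.392 Y39.417
G01 X66.392 Y91.047
M5
G00 X49.620 Y186.030
M3 S824
G01 X157.455 Y186.030 F996
G01 X157.455 Y164.460
G01 X49.620 Y164.460
G01 X49.620 Y186.030
M5
G00 X91.242 Y136.241
M3 S561
G01 X116.375 Y111.674 F1439
M5
G00 X0.000 Y0.000

viewBox `0 0 236.552 201.290` with mm width/height → 1 unit = 1 mm. Flip: y_m = 201.290 − y_svg.

**Shape 1** — `<path>` open polyline, stroke `#ff0000` → score (S561, F1439). Machine vertices: (222.071,72.142) → (37.277,116.416) → (140.319,117.013) → (199.700,149.701) → (223.837,122.070) → (72.187,177.311). Open path.

**Shape 2** — `<polygon>` rectangle, stroke `#ff0000` → score (S561, F1439). Machine vertices: (66.392,91.047) → (166.680,91.047) → (166.680,39.417) → (66.392,39.417) → (66.392,91.047). Closed: final G1 returns to the first vertex.

**Shape 3** — `<path>` rectangle, stroke `#ff8800` → cut (S824, F996). Machine vertices: (49.620,186.030) → (157.455,186.030) → (157.455,164.460) → (49.620,164.460) → (49.620,186.030). Closed: final G1 returns to the first vertex.

**Shape 4** — `<polyline>` line segment, stroke `#ff0000` → score (S561, F1439). Machine vertices: (91.242,136.241) → (116.375,111.674). Open path.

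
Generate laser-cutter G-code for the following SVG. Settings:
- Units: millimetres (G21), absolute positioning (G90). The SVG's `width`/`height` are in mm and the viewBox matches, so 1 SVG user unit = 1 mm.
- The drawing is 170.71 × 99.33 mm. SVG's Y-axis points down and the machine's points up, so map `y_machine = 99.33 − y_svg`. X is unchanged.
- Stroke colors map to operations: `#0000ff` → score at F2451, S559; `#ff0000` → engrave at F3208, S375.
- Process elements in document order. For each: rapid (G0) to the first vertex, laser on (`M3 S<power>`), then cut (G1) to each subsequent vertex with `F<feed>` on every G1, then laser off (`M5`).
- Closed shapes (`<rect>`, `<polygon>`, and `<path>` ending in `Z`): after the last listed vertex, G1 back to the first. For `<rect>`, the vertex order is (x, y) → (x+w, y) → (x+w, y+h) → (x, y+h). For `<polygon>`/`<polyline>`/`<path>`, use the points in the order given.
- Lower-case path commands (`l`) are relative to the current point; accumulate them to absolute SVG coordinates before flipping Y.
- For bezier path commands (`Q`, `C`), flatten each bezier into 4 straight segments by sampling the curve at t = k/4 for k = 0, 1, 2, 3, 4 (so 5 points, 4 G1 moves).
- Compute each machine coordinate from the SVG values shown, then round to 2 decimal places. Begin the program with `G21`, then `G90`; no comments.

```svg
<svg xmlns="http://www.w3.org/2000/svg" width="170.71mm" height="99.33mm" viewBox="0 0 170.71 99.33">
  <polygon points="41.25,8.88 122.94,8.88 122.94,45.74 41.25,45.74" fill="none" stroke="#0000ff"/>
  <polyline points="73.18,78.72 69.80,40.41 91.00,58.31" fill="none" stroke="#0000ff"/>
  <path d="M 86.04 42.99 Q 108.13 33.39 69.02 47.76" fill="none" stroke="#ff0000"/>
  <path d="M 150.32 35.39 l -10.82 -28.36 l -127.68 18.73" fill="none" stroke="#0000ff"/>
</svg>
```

viewBox `0 0 170.71 99.33` with mm width/height → 1 unit = 1 mm. Flip: y_m = 99.33 − y_svg.

**Shape 1** — `<polygon>` rectangle, stroke `#0000ff` → score (S559, F2451). Machine vertices: (41.25,90.45) → (122.94,90.45) → (122.94,53.59) → (41.25,53.59) → (41.25,90.45). Closed: final G1 returns to the first vertex.

**Shape 2** — `<polyline>` open polyline, stroke `#0000ff` → score (S559, F2451). Machine vertices: (73.18,20.61) → (69.80,58.92) → (91.00,41.02). Open path.

**Shape 3** — `<path>` quadratic bezier, stroke `#ff0000` → engrave (S375, F3208). Control points (SVG): P0=(86.04,42.99), P1=(108.13,33.39), P2=(69.02,47.76); sampled at t=k/4. Machine vertices: (86.04,56.34) → (93.26,59.64) → (92.83,59.95) → (84.75,57.26) → (69.02,51.57). Open path.

**Shape 4** — `<path>` open polyline, stroke `#0000ff` → score (S559, F2451). Machine vertices: (150.32,63.94) → (139.50,92.30) → (11.82,73.57). Open path.

G21
G90
G0 X41.25 Y90.45
M3 S559
G1 X122.94 Y90.45 F2451
G1 X122.94 Y53.59 F2451
G1 X41.25 Y53.59 F2451
G1 X41.25 Y90.45 F2451
M5
G0 X73.18 Y20.61
M3 S559
G1 X69.80 Y58.92 F2451
G1 X91.00 Y41.02 F2451
M5
G0 X86.04 Y56.34
M3 S375
G1 X93.26 Y59.64 F3208
G1 X92.83 Y59.95 F3208
G1 X84.75 Y57.26 F3208
G1 X69.02 Y51.57 F3208
M5
G0 X150.32 Y63.94
M3 S559
G1 X139.50 Y92.30 F2451
G1 X11.82 Y73.57 F2451
M5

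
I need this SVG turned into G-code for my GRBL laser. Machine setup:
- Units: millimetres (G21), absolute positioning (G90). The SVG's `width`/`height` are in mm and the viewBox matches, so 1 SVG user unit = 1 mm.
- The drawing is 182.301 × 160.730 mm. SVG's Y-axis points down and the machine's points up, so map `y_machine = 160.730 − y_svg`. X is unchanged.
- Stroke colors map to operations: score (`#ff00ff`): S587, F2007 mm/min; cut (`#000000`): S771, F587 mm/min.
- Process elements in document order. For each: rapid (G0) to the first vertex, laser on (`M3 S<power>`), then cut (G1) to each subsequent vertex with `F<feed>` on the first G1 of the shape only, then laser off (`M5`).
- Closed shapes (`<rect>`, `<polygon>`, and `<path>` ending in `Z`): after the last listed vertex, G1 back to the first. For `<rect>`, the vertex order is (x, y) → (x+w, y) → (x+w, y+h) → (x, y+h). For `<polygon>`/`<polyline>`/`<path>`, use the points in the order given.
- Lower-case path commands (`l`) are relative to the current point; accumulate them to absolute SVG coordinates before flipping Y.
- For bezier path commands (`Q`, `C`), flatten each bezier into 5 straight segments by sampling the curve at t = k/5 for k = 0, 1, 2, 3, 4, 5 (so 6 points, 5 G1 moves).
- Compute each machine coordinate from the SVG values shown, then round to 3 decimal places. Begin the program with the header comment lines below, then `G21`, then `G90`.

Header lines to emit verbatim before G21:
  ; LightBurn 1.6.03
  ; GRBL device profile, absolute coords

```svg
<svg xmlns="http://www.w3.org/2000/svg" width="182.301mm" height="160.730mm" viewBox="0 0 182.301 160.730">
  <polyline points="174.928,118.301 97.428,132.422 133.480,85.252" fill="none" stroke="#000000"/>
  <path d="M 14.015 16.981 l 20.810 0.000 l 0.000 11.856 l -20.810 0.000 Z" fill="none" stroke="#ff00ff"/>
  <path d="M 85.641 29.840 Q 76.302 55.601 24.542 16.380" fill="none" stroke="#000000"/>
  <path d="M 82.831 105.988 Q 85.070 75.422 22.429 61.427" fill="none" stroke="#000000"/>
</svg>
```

viewBox `0 0 182.301 160.730` with mm width/height → 1 unit = 1 mm. Flip: y_m = 160.730 − y_svg.

**Shape 1** — `<polyline>` open polyline, stroke `#000000` → cut (S771, F587). Machine vertices: (174.928,42.429) → (97.428,28.308) → (133.480,75.478). Open path.

**Shape 2** — `<path>` rectangle, stroke `#ff00ff` → score (S587, F2007). Machine vertices: (14.015,143.749) → (34.825,143.749) → (34.825,131.893) → (14.015,131.893) → (14.015,143.749). Closed: final G1 returns to the first vertex.

**Shape 3** — `<path>` quadratic bezier, stroke `#000000` → cut (S771, F587). Control points (SVG): P0=(85.641,29.840), P1=(76.302,55.601), P2=(24.542,16.380); sampled at t=k/5. Machine vertices: (85.641,130.890) → (80.209,123.185) → (71.382,120.678) → (59.163,123.370) → (43.549,131.261) → (24.542,144.350). Open path.

**Shape 4** — `<path>` quadratic bezier, stroke `#000000` → cut (S771, F587). Control points (SVG): P0=(82.831,105.988), P1=(85.070,75.422), P2=(22.429,61.427); sampled at t=k/5. Machine vertices: (82.831,54.742) → (81.131,66.306) → (74.241,76.543) → (62.161,85.456) → (44.890,93.042) → (22.429,99.303). Open path.

; LightBurn 1.6.03
; GRBL device profile, absolute coords
G21
G90
G0 X174.928 Y42.429
M3 S771
G1 X97.428 Y28.308 F587
G1 X133.480 Y75.478
M5
G0 X14.015 Y143.749
M3 S587
G1 X34.825 Y143.749 F2007
G1 X34.825 Y131.893
G1 X14.015 Y131.893
G1 X14.015 Y143.749
M5
G0 X85.641 Y130.890
M3 S771
G1 X80.209 Y123.185 F587
G1 X71.382 Y120.678
G1 X59.163 Y123.370
G1 X43.549 Y131.261
G1 X24.542 Y144.350
M5
G0 X82.831 Y54.742
M3 S771
G1 X81.131 Y66.306 F587
G1 X74.241 Y76.543
G1 X62.161 Y85.456
G1 X44.890 Y93.042
G1 X22.429 Y99.303
M5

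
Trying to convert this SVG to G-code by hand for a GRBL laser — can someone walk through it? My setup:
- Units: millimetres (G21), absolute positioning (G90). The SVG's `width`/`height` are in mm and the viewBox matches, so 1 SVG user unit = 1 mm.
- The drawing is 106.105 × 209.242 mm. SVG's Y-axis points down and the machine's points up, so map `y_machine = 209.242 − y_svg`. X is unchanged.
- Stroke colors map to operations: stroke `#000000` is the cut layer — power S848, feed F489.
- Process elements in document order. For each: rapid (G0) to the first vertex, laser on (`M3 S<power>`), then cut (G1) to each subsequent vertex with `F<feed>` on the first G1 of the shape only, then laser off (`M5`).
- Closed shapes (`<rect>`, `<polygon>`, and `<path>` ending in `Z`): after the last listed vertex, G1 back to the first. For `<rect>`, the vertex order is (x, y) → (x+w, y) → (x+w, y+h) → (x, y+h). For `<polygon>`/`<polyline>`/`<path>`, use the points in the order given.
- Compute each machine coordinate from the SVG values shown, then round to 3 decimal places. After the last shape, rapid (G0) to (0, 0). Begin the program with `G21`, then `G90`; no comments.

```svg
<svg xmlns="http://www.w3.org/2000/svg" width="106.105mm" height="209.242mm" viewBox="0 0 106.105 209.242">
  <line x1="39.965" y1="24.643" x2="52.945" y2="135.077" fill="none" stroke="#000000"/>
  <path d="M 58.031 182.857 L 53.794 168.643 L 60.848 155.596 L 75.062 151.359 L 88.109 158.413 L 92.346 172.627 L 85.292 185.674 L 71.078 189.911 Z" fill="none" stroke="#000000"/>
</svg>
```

G21
G90
G0 X39.965 Y184.599
M3 S848
G1 X52.945 Y74.165 F489
M5
G0 X58.031 Y26.385
M3 S848
G1 X53.794 Y40.599 F489
G1 X60.848 Y53.646
G1 X75.062 Y57.883
G1 X88.109 Y50.829
G1 X92.346 Y36.615
G1 X85.292 Y23.568
G1 X71.078 Y19.331
G1 X58.031 Y26.385
M5
G0 X0.000 Y0.000

1 u = 1 mm; y_m = 209.242 − y.

[1] `<line>` line segment, #000000→cut S848 F489: (39.965,184.599) → (52.945,74.165)

[2] `<path>` regular polygon, #000000→cut S848 F489: (58.031,26.385) → (53.794,40.599) → (60.848,53.646) → (75.062,57.883) → (88.109,50.829) → (92.346,36.615) → (85.292,23.568) → (71.078,19.331) → (58.031,26.385) (closed)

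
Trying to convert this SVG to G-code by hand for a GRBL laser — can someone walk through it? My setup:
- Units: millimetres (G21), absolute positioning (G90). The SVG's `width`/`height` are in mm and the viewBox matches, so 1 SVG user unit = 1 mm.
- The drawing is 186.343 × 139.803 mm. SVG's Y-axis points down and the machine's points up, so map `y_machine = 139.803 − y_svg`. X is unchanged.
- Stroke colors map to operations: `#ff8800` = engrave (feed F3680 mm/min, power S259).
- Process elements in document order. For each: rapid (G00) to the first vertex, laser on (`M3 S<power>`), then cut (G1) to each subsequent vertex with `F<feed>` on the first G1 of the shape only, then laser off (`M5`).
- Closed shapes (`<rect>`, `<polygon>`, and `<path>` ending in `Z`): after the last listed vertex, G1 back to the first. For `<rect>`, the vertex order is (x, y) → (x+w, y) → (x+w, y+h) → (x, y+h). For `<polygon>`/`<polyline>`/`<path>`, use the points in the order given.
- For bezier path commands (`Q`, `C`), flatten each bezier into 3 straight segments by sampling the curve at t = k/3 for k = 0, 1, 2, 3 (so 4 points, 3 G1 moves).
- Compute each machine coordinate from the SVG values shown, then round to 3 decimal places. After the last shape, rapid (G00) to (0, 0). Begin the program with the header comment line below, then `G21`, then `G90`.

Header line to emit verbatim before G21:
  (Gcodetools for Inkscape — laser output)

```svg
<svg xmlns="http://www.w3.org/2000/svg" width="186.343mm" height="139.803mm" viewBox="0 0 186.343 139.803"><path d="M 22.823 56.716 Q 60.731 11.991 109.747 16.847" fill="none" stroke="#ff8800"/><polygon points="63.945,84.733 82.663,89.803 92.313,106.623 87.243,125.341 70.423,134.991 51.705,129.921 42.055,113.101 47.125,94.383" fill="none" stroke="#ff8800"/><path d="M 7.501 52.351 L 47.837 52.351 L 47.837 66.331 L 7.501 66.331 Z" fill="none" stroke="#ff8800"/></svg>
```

1 u = 1 mm; y_m = 139.803 − y.

[1] `<path>` quadratic bezier, #ff8800→engrave S259 F3680: (22.823,83.087) → (49.329,107.395) → (78.304,120.684) → (109.747,122.956)

[2] `<polygon>` regular polygon, #ff8800→engrave S259 F3680: (63.945,55.070) → (82.663,50.000) → (92.313,33.180) → (87.243,14.462) → (70.423,4.812) → (51.705,9.882) → (42.055,26.702) → (47.125,45.420) → (63.945,55.070) (closed)

[3] `<path>` rectangle, #ff8800→engrave S259 F3680: (7.501,87.452) → (47.837,87.452) → (47.837,73.472) → (7.501,73.472) → (7.501,87.452) (closed)

(Gcodetools for Inkscape — laser output)
G21
G90
G00 X22.823 Y83.087
M3 S259
G1 X49.329 Y107.395 F3680
G1 X78.304 Y120.684
G1 X109.747 Y122.956
M5
G00 X63.945 Y55.070
M3 S259
G1 X82.663 Y50.000 F3680
G1 X92.313 Y33.180
G1 X87.243 Y14.462
G1 X70.423 Y4.812
G1 X51.705 Y9.882
G1 X42.055 Y26.702
G1 X47.125 Y45.420
G1 X63.945 Y55.070
M5
G00 X7.501 Y87.452
M3 S259
G1 X47.837 Y87.452 F3680
G1 X47.837 Y73.472
G1 X7.501 Y73.472
G1 X7.501 Y87.452
M5
G00 X0.000 Y0.000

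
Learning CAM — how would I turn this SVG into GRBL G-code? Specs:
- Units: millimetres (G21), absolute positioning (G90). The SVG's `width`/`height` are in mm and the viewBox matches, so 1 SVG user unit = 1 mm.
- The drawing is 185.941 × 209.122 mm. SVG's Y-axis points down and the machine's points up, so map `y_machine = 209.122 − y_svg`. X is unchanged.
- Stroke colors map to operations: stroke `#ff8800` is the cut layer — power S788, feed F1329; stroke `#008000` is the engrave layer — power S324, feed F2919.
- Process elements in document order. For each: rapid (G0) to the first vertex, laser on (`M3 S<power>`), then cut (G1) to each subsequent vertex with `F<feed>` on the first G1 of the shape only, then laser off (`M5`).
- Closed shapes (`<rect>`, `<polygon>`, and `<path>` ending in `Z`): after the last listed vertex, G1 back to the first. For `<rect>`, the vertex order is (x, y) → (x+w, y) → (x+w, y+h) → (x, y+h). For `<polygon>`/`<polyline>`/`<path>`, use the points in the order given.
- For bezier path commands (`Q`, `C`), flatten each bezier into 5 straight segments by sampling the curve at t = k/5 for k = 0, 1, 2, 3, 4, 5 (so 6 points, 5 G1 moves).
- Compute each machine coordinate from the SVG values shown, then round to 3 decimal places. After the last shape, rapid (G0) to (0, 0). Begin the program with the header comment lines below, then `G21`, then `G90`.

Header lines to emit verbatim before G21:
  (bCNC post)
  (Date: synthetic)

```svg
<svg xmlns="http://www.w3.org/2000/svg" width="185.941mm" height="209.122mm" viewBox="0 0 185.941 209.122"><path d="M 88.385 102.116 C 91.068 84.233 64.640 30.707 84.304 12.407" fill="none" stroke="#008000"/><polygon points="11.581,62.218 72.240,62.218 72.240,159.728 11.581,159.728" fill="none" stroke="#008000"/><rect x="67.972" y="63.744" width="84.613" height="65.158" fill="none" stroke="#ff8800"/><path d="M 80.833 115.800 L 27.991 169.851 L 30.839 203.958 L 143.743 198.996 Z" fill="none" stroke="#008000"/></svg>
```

(bCNC post)
(Date: synthetic)
G21
G90
G0 X88.385 Y107.006
M3 S324
G1 X87.103 Y121.446 F2919
G1 X82.444 Y141.039
G1 X78.018 Y162.382
G1 X77.435 Y182.075
G1 X84.304 Y196.715
M5
G0 X11.581 Y146.904
M3 S324
G1 X72.240 Y146.904 F2919
G1 X72.240 Y49.394
G1 X11.581 Y49.394
G1 X11.581 Y146.904
M5
G0 X67.972 Y145.378
M3 S788
G1 X152.585 Y145.378 F1329
G1 X152.585 Y80.220
G1 X67.972 Y80.220
G1 X67.972 Y145.378
M5
G0 X80.833 Y93.322
M3 S324
G1 X27.991 Y39.271 F2919
G1 X30.839 Y5.164
G1 X143.743 Y10.126
G1 X80.833 Y93.322
M5
G0 X0.000 Y0.000

viewBox `0 0 185.941 209.122` with mm width/height → 1 unit = 1 mm. Flip: y_m = 209.122 − y_svg.

**Shape 1** — `<path>` cubic bezier, stroke `#008000` → engrave (S324, F2919). Control points (SVG): P0=(88.385,102.116), P1=(91.068,84.233), P2=(64.640,30.707), P3=(84.304,12.407); sampled at t=k/5. Machine vertices: (88.385,107.006) → (87.103,121.446) → (82.444,141.039) → (78.018,162.382) → (77.435,182.075) → (84.304,196.715). Open path.

**Shape 2** — `<polygon>` rectangle, stroke `#008000` → engrave (S324, F2919). Machine vertices: (11.581,146.904) → (72.240,146.904) → (72.240,49.394) → (11.581,49.394) → (11.581,146.904). Closed: final G1 returns to the first vertex.

**Shape 3** — `<rect>` rectangle, stroke `#ff8800` → cut (S788, F1329). Machine vertices: (67.972,145.378) → (152.585,145.378) → (152.585,80.220) → (67.972,80.220) → (67.972,145.378). Closed: final G1 returns to the first vertex.

**Shape 4** — `<path>` closed polygon, stroke `#008000` → engrave (S324, F2919). Machine vertices: (80.833,93.322) → (27.991,39.271) → (30.839,5.164) → (143.743,10.126) → (80.833,93.322). Closed: final G1 returns to the first vertex.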